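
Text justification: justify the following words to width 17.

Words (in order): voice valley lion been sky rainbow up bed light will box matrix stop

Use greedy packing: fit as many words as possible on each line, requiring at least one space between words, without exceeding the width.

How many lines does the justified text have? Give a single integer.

Line 1: ['voice', 'valley', 'lion'] (min_width=17, slack=0)
Line 2: ['been', 'sky', 'rainbow'] (min_width=16, slack=1)
Line 3: ['up', 'bed', 'light', 'will'] (min_width=17, slack=0)
Line 4: ['box', 'matrix', 'stop'] (min_width=15, slack=2)
Total lines: 4

Answer: 4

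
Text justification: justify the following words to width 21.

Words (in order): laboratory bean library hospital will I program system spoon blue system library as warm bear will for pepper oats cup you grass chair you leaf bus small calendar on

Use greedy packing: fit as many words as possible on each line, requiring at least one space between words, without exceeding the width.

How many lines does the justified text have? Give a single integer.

Line 1: ['laboratory', 'bean'] (min_width=15, slack=6)
Line 2: ['library', 'hospital', 'will'] (min_width=21, slack=0)
Line 3: ['I', 'program', 'system'] (min_width=16, slack=5)
Line 4: ['spoon', 'blue', 'system'] (min_width=17, slack=4)
Line 5: ['library', 'as', 'warm', 'bear'] (min_width=20, slack=1)
Line 6: ['will', 'for', 'pepper', 'oats'] (min_width=20, slack=1)
Line 7: ['cup', 'you', 'grass', 'chair'] (min_width=19, slack=2)
Line 8: ['you', 'leaf', 'bus', 'small'] (min_width=18, slack=3)
Line 9: ['calendar', 'on'] (min_width=11, slack=10)
Total lines: 9

Answer: 9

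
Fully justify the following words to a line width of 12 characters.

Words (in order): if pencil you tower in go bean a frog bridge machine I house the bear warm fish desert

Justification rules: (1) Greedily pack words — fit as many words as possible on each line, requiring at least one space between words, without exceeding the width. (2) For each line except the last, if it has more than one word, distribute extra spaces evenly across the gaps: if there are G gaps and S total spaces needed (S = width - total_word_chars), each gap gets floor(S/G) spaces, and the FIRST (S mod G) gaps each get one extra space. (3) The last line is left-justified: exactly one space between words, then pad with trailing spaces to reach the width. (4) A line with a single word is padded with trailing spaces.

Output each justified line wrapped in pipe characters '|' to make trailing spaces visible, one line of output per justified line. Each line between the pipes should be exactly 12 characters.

Answer: |if    pencil|
|you tower in|
|go   bean  a|
|frog  bridge|
|machine    I|
|house    the|
|bear    warm|
|fish desert |

Derivation:
Line 1: ['if', 'pencil'] (min_width=9, slack=3)
Line 2: ['you', 'tower', 'in'] (min_width=12, slack=0)
Line 3: ['go', 'bean', 'a'] (min_width=9, slack=3)
Line 4: ['frog', 'bridge'] (min_width=11, slack=1)
Line 5: ['machine', 'I'] (min_width=9, slack=3)
Line 6: ['house', 'the'] (min_width=9, slack=3)
Line 7: ['bear', 'warm'] (min_width=9, slack=3)
Line 8: ['fish', 'desert'] (min_width=11, slack=1)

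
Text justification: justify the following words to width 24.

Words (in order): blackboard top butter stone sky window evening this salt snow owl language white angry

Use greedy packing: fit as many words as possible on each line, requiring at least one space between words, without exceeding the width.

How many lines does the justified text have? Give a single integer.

Line 1: ['blackboard', 'top', 'butter'] (min_width=21, slack=3)
Line 2: ['stone', 'sky', 'window', 'evening'] (min_width=24, slack=0)
Line 3: ['this', 'salt', 'snow', 'owl'] (min_width=18, slack=6)
Line 4: ['language', 'white', 'angry'] (min_width=20, slack=4)
Total lines: 4

Answer: 4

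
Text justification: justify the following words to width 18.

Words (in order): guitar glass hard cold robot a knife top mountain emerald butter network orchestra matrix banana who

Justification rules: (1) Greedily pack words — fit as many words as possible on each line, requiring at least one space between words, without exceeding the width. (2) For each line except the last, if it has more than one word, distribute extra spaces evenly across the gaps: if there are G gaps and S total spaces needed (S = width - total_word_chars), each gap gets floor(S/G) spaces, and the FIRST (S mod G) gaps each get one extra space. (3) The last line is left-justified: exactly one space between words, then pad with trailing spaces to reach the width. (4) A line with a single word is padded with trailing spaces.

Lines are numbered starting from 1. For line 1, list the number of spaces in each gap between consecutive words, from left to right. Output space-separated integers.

Answer: 2 1

Derivation:
Line 1: ['guitar', 'glass', 'hard'] (min_width=17, slack=1)
Line 2: ['cold', 'robot', 'a', 'knife'] (min_width=18, slack=0)
Line 3: ['top', 'mountain'] (min_width=12, slack=6)
Line 4: ['emerald', 'butter'] (min_width=14, slack=4)
Line 5: ['network', 'orchestra'] (min_width=17, slack=1)
Line 6: ['matrix', 'banana', 'who'] (min_width=17, slack=1)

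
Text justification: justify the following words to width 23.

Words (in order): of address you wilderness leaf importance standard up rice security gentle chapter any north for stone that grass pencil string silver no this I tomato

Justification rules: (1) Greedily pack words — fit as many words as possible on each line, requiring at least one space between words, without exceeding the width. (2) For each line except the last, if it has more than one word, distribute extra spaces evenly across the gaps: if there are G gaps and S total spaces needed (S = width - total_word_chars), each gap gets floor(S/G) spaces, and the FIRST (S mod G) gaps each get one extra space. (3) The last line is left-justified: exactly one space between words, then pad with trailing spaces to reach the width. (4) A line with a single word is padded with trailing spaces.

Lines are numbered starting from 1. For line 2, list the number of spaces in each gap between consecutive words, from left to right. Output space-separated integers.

Answer: 9

Derivation:
Line 1: ['of', 'address', 'you'] (min_width=14, slack=9)
Line 2: ['wilderness', 'leaf'] (min_width=15, slack=8)
Line 3: ['importance', 'standard', 'up'] (min_width=22, slack=1)
Line 4: ['rice', 'security', 'gentle'] (min_width=20, slack=3)
Line 5: ['chapter', 'any', 'north', 'for'] (min_width=21, slack=2)
Line 6: ['stone', 'that', 'grass', 'pencil'] (min_width=23, slack=0)
Line 7: ['string', 'silver', 'no', 'this', 'I'] (min_width=23, slack=0)
Line 8: ['tomato'] (min_width=6, slack=17)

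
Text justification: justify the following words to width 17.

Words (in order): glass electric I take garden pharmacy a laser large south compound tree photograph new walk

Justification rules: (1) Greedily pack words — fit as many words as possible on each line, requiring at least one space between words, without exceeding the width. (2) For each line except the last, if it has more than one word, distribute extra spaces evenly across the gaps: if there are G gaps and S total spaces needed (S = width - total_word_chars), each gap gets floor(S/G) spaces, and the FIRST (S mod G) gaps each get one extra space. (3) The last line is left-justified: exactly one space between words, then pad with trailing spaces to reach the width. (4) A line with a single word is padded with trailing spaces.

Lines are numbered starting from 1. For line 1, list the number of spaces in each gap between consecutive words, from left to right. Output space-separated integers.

Line 1: ['glass', 'electric', 'I'] (min_width=16, slack=1)
Line 2: ['take', 'garden'] (min_width=11, slack=6)
Line 3: ['pharmacy', 'a', 'laser'] (min_width=16, slack=1)
Line 4: ['large', 'south'] (min_width=11, slack=6)
Line 5: ['compound', 'tree'] (min_width=13, slack=4)
Line 6: ['photograph', 'new'] (min_width=14, slack=3)
Line 7: ['walk'] (min_width=4, slack=13)

Answer: 2 1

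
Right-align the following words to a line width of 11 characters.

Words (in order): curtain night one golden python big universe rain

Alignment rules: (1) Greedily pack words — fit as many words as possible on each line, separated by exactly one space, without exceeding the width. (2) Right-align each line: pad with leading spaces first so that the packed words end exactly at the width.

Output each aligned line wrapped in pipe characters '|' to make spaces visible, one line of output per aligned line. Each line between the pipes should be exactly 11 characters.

Answer: |    curtain|
|  night one|
|     golden|
| python big|
|   universe|
|       rain|

Derivation:
Line 1: ['curtain'] (min_width=7, slack=4)
Line 2: ['night', 'one'] (min_width=9, slack=2)
Line 3: ['golden'] (min_width=6, slack=5)
Line 4: ['python', 'big'] (min_width=10, slack=1)
Line 5: ['universe'] (min_width=8, slack=3)
Line 6: ['rain'] (min_width=4, slack=7)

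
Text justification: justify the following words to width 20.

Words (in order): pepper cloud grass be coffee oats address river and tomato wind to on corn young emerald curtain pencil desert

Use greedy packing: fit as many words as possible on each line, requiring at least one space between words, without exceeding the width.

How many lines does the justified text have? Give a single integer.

Line 1: ['pepper', 'cloud', 'grass'] (min_width=18, slack=2)
Line 2: ['be', 'coffee', 'oats'] (min_width=14, slack=6)
Line 3: ['address', 'river', 'and'] (min_width=17, slack=3)
Line 4: ['tomato', 'wind', 'to', 'on'] (min_width=17, slack=3)
Line 5: ['corn', 'young', 'emerald'] (min_width=18, slack=2)
Line 6: ['curtain', 'pencil'] (min_width=14, slack=6)
Line 7: ['desert'] (min_width=6, slack=14)
Total lines: 7

Answer: 7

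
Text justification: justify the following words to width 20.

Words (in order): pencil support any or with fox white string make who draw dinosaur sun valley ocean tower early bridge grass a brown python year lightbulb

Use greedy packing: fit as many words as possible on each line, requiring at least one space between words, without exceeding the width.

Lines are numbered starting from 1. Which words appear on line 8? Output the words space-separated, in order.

Answer: lightbulb

Derivation:
Line 1: ['pencil', 'support', 'any'] (min_width=18, slack=2)
Line 2: ['or', 'with', 'fox', 'white'] (min_width=17, slack=3)
Line 3: ['string', 'make', 'who', 'draw'] (min_width=20, slack=0)
Line 4: ['dinosaur', 'sun', 'valley'] (min_width=19, slack=1)
Line 5: ['ocean', 'tower', 'early'] (min_width=17, slack=3)
Line 6: ['bridge', 'grass', 'a', 'brown'] (min_width=20, slack=0)
Line 7: ['python', 'year'] (min_width=11, slack=9)
Line 8: ['lightbulb'] (min_width=9, slack=11)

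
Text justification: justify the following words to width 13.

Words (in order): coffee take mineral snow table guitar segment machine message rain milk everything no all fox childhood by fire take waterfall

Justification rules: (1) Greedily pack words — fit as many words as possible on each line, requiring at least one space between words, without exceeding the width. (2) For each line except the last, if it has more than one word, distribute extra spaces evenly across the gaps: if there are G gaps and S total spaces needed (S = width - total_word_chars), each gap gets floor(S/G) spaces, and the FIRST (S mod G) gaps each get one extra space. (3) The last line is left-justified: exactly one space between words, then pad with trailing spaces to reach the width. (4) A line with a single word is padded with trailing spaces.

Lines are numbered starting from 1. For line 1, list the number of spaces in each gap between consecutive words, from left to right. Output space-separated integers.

Answer: 3

Derivation:
Line 1: ['coffee', 'take'] (min_width=11, slack=2)
Line 2: ['mineral', 'snow'] (min_width=12, slack=1)
Line 3: ['table', 'guitar'] (min_width=12, slack=1)
Line 4: ['segment'] (min_width=7, slack=6)
Line 5: ['machine'] (min_width=7, slack=6)
Line 6: ['message', 'rain'] (min_width=12, slack=1)
Line 7: ['milk'] (min_width=4, slack=9)
Line 8: ['everything', 'no'] (min_width=13, slack=0)
Line 9: ['all', 'fox'] (min_width=7, slack=6)
Line 10: ['childhood', 'by'] (min_width=12, slack=1)
Line 11: ['fire', 'take'] (min_width=9, slack=4)
Line 12: ['waterfall'] (min_width=9, slack=4)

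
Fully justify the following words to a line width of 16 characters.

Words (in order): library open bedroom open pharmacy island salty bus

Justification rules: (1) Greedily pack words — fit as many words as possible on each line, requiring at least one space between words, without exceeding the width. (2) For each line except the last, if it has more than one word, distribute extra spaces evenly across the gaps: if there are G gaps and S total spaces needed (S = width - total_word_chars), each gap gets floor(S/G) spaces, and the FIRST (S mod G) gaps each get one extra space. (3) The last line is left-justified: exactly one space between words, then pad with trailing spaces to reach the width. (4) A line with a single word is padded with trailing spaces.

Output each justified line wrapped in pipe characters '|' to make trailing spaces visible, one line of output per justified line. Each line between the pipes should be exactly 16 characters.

Line 1: ['library', 'open'] (min_width=12, slack=4)
Line 2: ['bedroom', 'open'] (min_width=12, slack=4)
Line 3: ['pharmacy', 'island'] (min_width=15, slack=1)
Line 4: ['salty', 'bus'] (min_width=9, slack=7)

Answer: |library     open|
|bedroom     open|
|pharmacy  island|
|salty bus       |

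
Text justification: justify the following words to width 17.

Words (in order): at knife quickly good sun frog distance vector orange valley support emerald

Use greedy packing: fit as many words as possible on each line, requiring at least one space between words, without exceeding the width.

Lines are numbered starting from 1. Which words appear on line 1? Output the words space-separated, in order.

Answer: at knife quickly

Derivation:
Line 1: ['at', 'knife', 'quickly'] (min_width=16, slack=1)
Line 2: ['good', 'sun', 'frog'] (min_width=13, slack=4)
Line 3: ['distance', 'vector'] (min_width=15, slack=2)
Line 4: ['orange', 'valley'] (min_width=13, slack=4)
Line 5: ['support', 'emerald'] (min_width=15, slack=2)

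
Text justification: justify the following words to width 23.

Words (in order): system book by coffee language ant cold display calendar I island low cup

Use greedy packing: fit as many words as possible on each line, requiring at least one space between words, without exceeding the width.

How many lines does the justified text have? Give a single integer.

Line 1: ['system', 'book', 'by', 'coffee'] (min_width=21, slack=2)
Line 2: ['language', 'ant', 'cold'] (min_width=17, slack=6)
Line 3: ['display', 'calendar', 'I'] (min_width=18, slack=5)
Line 4: ['island', 'low', 'cup'] (min_width=14, slack=9)
Total lines: 4

Answer: 4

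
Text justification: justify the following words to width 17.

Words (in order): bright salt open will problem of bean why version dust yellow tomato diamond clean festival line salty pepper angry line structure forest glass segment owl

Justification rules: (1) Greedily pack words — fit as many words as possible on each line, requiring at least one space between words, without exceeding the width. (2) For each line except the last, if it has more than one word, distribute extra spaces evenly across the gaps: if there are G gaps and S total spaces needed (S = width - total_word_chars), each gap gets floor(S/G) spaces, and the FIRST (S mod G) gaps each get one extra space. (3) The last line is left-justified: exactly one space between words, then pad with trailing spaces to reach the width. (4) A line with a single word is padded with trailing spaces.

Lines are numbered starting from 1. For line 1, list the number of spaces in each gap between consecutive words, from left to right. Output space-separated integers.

Answer: 2 1

Derivation:
Line 1: ['bright', 'salt', 'open'] (min_width=16, slack=1)
Line 2: ['will', 'problem', 'of'] (min_width=15, slack=2)
Line 3: ['bean', 'why', 'version'] (min_width=16, slack=1)
Line 4: ['dust', 'yellow'] (min_width=11, slack=6)
Line 5: ['tomato', 'diamond'] (min_width=14, slack=3)
Line 6: ['clean', 'festival'] (min_width=14, slack=3)
Line 7: ['line', 'salty', 'pepper'] (min_width=17, slack=0)
Line 8: ['angry', 'line'] (min_width=10, slack=7)
Line 9: ['structure', 'forest'] (min_width=16, slack=1)
Line 10: ['glass', 'segment', 'owl'] (min_width=17, slack=0)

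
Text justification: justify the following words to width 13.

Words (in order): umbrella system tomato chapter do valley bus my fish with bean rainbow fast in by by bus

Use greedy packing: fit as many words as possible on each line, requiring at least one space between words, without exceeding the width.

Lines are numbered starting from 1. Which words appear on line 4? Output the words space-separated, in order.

Line 1: ['umbrella'] (min_width=8, slack=5)
Line 2: ['system', 'tomato'] (min_width=13, slack=0)
Line 3: ['chapter', 'do'] (min_width=10, slack=3)
Line 4: ['valley', 'bus', 'my'] (min_width=13, slack=0)
Line 5: ['fish', 'with'] (min_width=9, slack=4)
Line 6: ['bean', 'rainbow'] (min_width=12, slack=1)
Line 7: ['fast', 'in', 'by', 'by'] (min_width=13, slack=0)
Line 8: ['bus'] (min_width=3, slack=10)

Answer: valley bus my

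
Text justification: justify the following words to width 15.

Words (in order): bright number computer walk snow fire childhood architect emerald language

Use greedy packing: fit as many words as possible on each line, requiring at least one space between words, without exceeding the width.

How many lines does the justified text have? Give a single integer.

Answer: 7

Derivation:
Line 1: ['bright', 'number'] (min_width=13, slack=2)
Line 2: ['computer', 'walk'] (min_width=13, slack=2)
Line 3: ['snow', 'fire'] (min_width=9, slack=6)
Line 4: ['childhood'] (min_width=9, slack=6)
Line 5: ['architect'] (min_width=9, slack=6)
Line 6: ['emerald'] (min_width=7, slack=8)
Line 7: ['language'] (min_width=8, slack=7)
Total lines: 7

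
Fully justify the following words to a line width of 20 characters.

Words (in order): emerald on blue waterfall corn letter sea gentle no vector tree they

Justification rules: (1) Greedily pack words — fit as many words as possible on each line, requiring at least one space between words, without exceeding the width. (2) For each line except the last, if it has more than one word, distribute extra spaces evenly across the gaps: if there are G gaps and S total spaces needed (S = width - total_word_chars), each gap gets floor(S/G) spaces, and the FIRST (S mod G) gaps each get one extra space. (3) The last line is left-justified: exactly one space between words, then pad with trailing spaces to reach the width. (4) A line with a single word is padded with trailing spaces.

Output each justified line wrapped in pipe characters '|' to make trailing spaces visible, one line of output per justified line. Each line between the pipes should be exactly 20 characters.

Answer: |emerald    on   blue|
|waterfall       corn|
|letter sea gentle no|
|vector tree they    |

Derivation:
Line 1: ['emerald', 'on', 'blue'] (min_width=15, slack=5)
Line 2: ['waterfall', 'corn'] (min_width=14, slack=6)
Line 3: ['letter', 'sea', 'gentle', 'no'] (min_width=20, slack=0)
Line 4: ['vector', 'tree', 'they'] (min_width=16, slack=4)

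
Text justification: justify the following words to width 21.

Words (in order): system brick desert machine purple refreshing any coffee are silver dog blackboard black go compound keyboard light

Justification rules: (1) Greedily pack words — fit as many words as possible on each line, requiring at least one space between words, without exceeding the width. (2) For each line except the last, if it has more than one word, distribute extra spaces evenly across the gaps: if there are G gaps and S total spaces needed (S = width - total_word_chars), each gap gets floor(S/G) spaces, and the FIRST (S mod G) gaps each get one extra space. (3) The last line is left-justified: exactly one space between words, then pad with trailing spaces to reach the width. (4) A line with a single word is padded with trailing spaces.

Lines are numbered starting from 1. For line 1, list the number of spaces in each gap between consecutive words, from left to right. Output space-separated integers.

Answer: 2 2

Derivation:
Line 1: ['system', 'brick', 'desert'] (min_width=19, slack=2)
Line 2: ['machine', 'purple'] (min_width=14, slack=7)
Line 3: ['refreshing', 'any', 'coffee'] (min_width=21, slack=0)
Line 4: ['are', 'silver', 'dog'] (min_width=14, slack=7)
Line 5: ['blackboard', 'black', 'go'] (min_width=19, slack=2)
Line 6: ['compound', 'keyboard'] (min_width=17, slack=4)
Line 7: ['light'] (min_width=5, slack=16)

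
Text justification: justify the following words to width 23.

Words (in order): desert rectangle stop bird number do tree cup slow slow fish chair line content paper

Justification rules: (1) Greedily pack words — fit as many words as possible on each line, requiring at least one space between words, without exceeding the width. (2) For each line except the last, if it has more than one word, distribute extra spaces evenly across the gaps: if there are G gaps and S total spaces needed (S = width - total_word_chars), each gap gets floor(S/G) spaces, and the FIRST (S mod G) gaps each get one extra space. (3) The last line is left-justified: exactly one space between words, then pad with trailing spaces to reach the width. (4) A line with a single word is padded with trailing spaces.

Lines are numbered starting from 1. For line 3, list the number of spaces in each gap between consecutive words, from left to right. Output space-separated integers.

Line 1: ['desert', 'rectangle', 'stop'] (min_width=21, slack=2)
Line 2: ['bird', 'number', 'do', 'tree', 'cup'] (min_width=23, slack=0)
Line 3: ['slow', 'slow', 'fish', 'chair'] (min_width=20, slack=3)
Line 4: ['line', 'content', 'paper'] (min_width=18, slack=5)

Answer: 2 2 2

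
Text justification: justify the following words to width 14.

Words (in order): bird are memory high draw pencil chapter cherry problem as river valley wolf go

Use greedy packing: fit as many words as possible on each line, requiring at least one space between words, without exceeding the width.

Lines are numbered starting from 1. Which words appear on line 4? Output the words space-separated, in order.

Line 1: ['bird', 'are'] (min_width=8, slack=6)
Line 2: ['memory', 'high'] (min_width=11, slack=3)
Line 3: ['draw', 'pencil'] (min_width=11, slack=3)
Line 4: ['chapter', 'cherry'] (min_width=14, slack=0)
Line 5: ['problem', 'as'] (min_width=10, slack=4)
Line 6: ['river', 'valley'] (min_width=12, slack=2)
Line 7: ['wolf', 'go'] (min_width=7, slack=7)

Answer: chapter cherry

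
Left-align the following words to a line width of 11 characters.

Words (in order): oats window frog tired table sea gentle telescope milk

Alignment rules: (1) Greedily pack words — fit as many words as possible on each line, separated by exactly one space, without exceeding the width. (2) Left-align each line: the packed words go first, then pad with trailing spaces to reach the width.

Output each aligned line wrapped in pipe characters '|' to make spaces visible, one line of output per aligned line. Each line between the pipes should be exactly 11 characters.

Answer: |oats window|
|frog tired |
|table sea  |
|gentle     |
|telescope  |
|milk       |

Derivation:
Line 1: ['oats', 'window'] (min_width=11, slack=0)
Line 2: ['frog', 'tired'] (min_width=10, slack=1)
Line 3: ['table', 'sea'] (min_width=9, slack=2)
Line 4: ['gentle'] (min_width=6, slack=5)
Line 5: ['telescope'] (min_width=9, slack=2)
Line 6: ['milk'] (min_width=4, slack=7)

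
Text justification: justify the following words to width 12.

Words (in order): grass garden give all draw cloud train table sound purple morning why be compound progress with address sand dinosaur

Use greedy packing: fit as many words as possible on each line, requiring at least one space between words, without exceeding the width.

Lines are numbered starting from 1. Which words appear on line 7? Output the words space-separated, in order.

Answer: be compound

Derivation:
Line 1: ['grass', 'garden'] (min_width=12, slack=0)
Line 2: ['give', 'all'] (min_width=8, slack=4)
Line 3: ['draw', 'cloud'] (min_width=10, slack=2)
Line 4: ['train', 'table'] (min_width=11, slack=1)
Line 5: ['sound', 'purple'] (min_width=12, slack=0)
Line 6: ['morning', 'why'] (min_width=11, slack=1)
Line 7: ['be', 'compound'] (min_width=11, slack=1)
Line 8: ['progress'] (min_width=8, slack=4)
Line 9: ['with', 'address'] (min_width=12, slack=0)
Line 10: ['sand'] (min_width=4, slack=8)
Line 11: ['dinosaur'] (min_width=8, slack=4)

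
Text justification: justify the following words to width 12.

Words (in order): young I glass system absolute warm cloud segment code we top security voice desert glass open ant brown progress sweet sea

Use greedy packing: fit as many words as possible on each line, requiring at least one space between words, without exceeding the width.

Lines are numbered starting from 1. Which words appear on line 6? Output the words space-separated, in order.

Answer: we top

Derivation:
Line 1: ['young', 'I'] (min_width=7, slack=5)
Line 2: ['glass', 'system'] (min_width=12, slack=0)
Line 3: ['absolute'] (min_width=8, slack=4)
Line 4: ['warm', 'cloud'] (min_width=10, slack=2)
Line 5: ['segment', 'code'] (min_width=12, slack=0)
Line 6: ['we', 'top'] (min_width=6, slack=6)
Line 7: ['security'] (min_width=8, slack=4)
Line 8: ['voice', 'desert'] (min_width=12, slack=0)
Line 9: ['glass', 'open'] (min_width=10, slack=2)
Line 10: ['ant', 'brown'] (min_width=9, slack=3)
Line 11: ['progress'] (min_width=8, slack=4)
Line 12: ['sweet', 'sea'] (min_width=9, slack=3)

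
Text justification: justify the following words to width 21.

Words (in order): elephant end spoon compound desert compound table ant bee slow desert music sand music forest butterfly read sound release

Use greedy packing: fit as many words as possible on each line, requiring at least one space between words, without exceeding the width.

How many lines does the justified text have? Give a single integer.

Line 1: ['elephant', 'end', 'spoon'] (min_width=18, slack=3)
Line 2: ['compound', 'desert'] (min_width=15, slack=6)
Line 3: ['compound', 'table', 'ant'] (min_width=18, slack=3)
Line 4: ['bee', 'slow', 'desert', 'music'] (min_width=21, slack=0)
Line 5: ['sand', 'music', 'forest'] (min_width=17, slack=4)
Line 6: ['butterfly', 'read', 'sound'] (min_width=20, slack=1)
Line 7: ['release'] (min_width=7, slack=14)
Total lines: 7

Answer: 7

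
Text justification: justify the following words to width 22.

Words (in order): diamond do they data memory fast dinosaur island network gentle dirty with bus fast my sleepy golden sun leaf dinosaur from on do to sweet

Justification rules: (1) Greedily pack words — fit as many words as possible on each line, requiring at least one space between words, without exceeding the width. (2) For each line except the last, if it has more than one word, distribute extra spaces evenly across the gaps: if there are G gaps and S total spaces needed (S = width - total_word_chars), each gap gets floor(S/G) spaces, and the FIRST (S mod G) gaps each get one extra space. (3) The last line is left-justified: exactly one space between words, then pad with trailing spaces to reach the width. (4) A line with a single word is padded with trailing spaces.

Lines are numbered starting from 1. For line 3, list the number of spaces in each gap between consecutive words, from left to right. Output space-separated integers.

Answer: 2 1

Derivation:
Line 1: ['diamond', 'do', 'they', 'data'] (min_width=20, slack=2)
Line 2: ['memory', 'fast', 'dinosaur'] (min_width=20, slack=2)
Line 3: ['island', 'network', 'gentle'] (min_width=21, slack=1)
Line 4: ['dirty', 'with', 'bus', 'fast', 'my'] (min_width=22, slack=0)
Line 5: ['sleepy', 'golden', 'sun', 'leaf'] (min_width=22, slack=0)
Line 6: ['dinosaur', 'from', 'on', 'do', 'to'] (min_width=22, slack=0)
Line 7: ['sweet'] (min_width=5, slack=17)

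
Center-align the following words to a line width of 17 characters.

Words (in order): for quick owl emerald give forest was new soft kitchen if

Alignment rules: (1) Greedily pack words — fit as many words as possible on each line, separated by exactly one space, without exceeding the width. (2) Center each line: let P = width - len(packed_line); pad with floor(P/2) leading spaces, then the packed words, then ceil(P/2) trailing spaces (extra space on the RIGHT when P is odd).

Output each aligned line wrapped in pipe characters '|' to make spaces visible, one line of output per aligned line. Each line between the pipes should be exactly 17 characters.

Answer: |  for quick owl  |
|  emerald give   |
| forest was new  |
| soft kitchen if |

Derivation:
Line 1: ['for', 'quick', 'owl'] (min_width=13, slack=4)
Line 2: ['emerald', 'give'] (min_width=12, slack=5)
Line 3: ['forest', 'was', 'new'] (min_width=14, slack=3)
Line 4: ['soft', 'kitchen', 'if'] (min_width=15, slack=2)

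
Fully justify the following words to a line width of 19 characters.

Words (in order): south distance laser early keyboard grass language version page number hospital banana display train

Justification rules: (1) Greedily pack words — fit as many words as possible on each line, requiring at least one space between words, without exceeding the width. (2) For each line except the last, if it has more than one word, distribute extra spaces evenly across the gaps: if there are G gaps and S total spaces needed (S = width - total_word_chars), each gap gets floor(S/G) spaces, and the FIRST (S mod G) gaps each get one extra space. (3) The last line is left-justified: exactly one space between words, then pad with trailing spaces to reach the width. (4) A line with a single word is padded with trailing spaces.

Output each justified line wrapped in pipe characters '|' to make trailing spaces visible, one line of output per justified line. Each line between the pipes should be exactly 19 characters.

Line 1: ['south', 'distance'] (min_width=14, slack=5)
Line 2: ['laser', 'early'] (min_width=11, slack=8)
Line 3: ['keyboard', 'grass'] (min_width=14, slack=5)
Line 4: ['language', 'version'] (min_width=16, slack=3)
Line 5: ['page', 'number'] (min_width=11, slack=8)
Line 6: ['hospital', 'banana'] (min_width=15, slack=4)
Line 7: ['display', 'train'] (min_width=13, slack=6)

Answer: |south      distance|
|laser         early|
|keyboard      grass|
|language    version|
|page         number|
|hospital     banana|
|display train      |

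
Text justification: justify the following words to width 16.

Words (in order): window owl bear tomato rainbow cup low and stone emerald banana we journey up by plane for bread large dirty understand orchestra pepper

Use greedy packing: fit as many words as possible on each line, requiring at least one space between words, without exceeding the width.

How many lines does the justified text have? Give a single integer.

Answer: 10

Derivation:
Line 1: ['window', 'owl', 'bear'] (min_width=15, slack=1)
Line 2: ['tomato', 'rainbow'] (min_width=14, slack=2)
Line 3: ['cup', 'low', 'and'] (min_width=11, slack=5)
Line 4: ['stone', 'emerald'] (min_width=13, slack=3)
Line 5: ['banana', 'we'] (min_width=9, slack=7)
Line 6: ['journey', 'up', 'by'] (min_width=13, slack=3)
Line 7: ['plane', 'for', 'bread'] (min_width=15, slack=1)
Line 8: ['large', 'dirty'] (min_width=11, slack=5)
Line 9: ['understand'] (min_width=10, slack=6)
Line 10: ['orchestra', 'pepper'] (min_width=16, slack=0)
Total lines: 10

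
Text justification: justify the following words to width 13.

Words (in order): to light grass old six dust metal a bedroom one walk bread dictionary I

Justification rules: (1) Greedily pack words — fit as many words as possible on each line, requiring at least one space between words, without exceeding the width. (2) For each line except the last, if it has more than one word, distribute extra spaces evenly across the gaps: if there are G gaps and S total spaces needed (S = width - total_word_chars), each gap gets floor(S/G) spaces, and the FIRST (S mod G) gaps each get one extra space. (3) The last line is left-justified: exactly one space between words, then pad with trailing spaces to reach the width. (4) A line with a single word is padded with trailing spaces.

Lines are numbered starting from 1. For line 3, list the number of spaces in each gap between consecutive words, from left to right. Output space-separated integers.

Line 1: ['to', 'light'] (min_width=8, slack=5)
Line 2: ['grass', 'old', 'six'] (min_width=13, slack=0)
Line 3: ['dust', 'metal', 'a'] (min_width=12, slack=1)
Line 4: ['bedroom', 'one'] (min_width=11, slack=2)
Line 5: ['walk', 'bread'] (min_width=10, slack=3)
Line 6: ['dictionary', 'I'] (min_width=12, slack=1)

Answer: 2 1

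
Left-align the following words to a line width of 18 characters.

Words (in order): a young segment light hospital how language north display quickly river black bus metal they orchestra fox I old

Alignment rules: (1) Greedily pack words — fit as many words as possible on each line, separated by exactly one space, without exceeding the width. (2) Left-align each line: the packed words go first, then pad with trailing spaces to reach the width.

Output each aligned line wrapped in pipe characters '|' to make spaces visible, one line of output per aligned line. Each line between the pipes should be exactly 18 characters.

Line 1: ['a', 'young', 'segment'] (min_width=15, slack=3)
Line 2: ['light', 'hospital', 'how'] (min_width=18, slack=0)
Line 3: ['language', 'north'] (min_width=14, slack=4)
Line 4: ['display', 'quickly'] (min_width=15, slack=3)
Line 5: ['river', 'black', 'bus'] (min_width=15, slack=3)
Line 6: ['metal', 'they'] (min_width=10, slack=8)
Line 7: ['orchestra', 'fox', 'I'] (min_width=15, slack=3)
Line 8: ['old'] (min_width=3, slack=15)

Answer: |a young segment   |
|light hospital how|
|language north    |
|display quickly   |
|river black bus   |
|metal they        |
|orchestra fox I   |
|old               |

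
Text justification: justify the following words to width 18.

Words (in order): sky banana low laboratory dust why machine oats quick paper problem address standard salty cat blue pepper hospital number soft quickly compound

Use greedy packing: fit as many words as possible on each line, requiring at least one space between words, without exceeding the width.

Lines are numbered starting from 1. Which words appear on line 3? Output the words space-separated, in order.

Answer: why machine oats

Derivation:
Line 1: ['sky', 'banana', 'low'] (min_width=14, slack=4)
Line 2: ['laboratory', 'dust'] (min_width=15, slack=3)
Line 3: ['why', 'machine', 'oats'] (min_width=16, slack=2)
Line 4: ['quick', 'paper'] (min_width=11, slack=7)
Line 5: ['problem', 'address'] (min_width=15, slack=3)
Line 6: ['standard', 'salty', 'cat'] (min_width=18, slack=0)
Line 7: ['blue', 'pepper'] (min_width=11, slack=7)
Line 8: ['hospital', 'number'] (min_width=15, slack=3)
Line 9: ['soft', 'quickly'] (min_width=12, slack=6)
Line 10: ['compound'] (min_width=8, slack=10)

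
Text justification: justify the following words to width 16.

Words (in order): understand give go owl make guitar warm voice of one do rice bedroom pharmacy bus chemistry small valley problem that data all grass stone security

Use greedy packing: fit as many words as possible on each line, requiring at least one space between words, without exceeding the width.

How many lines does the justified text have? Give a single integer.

Answer: 11

Derivation:
Line 1: ['understand', 'give'] (min_width=15, slack=1)
Line 2: ['go', 'owl', 'make'] (min_width=11, slack=5)
Line 3: ['guitar', 'warm'] (min_width=11, slack=5)
Line 4: ['voice', 'of', 'one', 'do'] (min_width=15, slack=1)
Line 5: ['rice', 'bedroom'] (min_width=12, slack=4)
Line 6: ['pharmacy', 'bus'] (min_width=12, slack=4)
Line 7: ['chemistry', 'small'] (min_width=15, slack=1)
Line 8: ['valley', 'problem'] (min_width=14, slack=2)
Line 9: ['that', 'data', 'all'] (min_width=13, slack=3)
Line 10: ['grass', 'stone'] (min_width=11, slack=5)
Line 11: ['security'] (min_width=8, slack=8)
Total lines: 11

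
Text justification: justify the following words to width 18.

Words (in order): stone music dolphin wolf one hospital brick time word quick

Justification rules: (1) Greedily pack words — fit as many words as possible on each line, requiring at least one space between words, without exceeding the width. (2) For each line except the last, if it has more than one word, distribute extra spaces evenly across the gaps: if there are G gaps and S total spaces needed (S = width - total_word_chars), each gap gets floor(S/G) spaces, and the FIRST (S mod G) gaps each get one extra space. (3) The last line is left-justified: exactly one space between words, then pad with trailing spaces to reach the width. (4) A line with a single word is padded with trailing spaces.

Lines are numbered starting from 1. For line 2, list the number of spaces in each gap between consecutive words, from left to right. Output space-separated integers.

Line 1: ['stone', 'music'] (min_width=11, slack=7)
Line 2: ['dolphin', 'wolf', 'one'] (min_width=16, slack=2)
Line 3: ['hospital', 'brick'] (min_width=14, slack=4)
Line 4: ['time', 'word', 'quick'] (min_width=15, slack=3)

Answer: 2 2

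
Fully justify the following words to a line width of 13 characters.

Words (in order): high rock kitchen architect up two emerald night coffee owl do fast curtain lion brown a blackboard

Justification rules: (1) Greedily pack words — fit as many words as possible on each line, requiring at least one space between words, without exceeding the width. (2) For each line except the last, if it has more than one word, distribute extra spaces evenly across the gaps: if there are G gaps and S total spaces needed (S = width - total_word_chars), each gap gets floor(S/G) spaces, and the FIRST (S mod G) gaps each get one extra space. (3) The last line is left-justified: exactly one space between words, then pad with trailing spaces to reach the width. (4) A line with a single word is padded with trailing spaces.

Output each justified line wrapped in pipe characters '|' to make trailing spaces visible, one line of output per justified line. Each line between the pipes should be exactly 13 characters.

Line 1: ['high', 'rock'] (min_width=9, slack=4)
Line 2: ['kitchen'] (min_width=7, slack=6)
Line 3: ['architect', 'up'] (min_width=12, slack=1)
Line 4: ['two', 'emerald'] (min_width=11, slack=2)
Line 5: ['night', 'coffee'] (min_width=12, slack=1)
Line 6: ['owl', 'do', 'fast'] (min_width=11, slack=2)
Line 7: ['curtain', 'lion'] (min_width=12, slack=1)
Line 8: ['brown', 'a'] (min_width=7, slack=6)
Line 9: ['blackboard'] (min_width=10, slack=3)

Answer: |high     rock|
|kitchen      |
|architect  up|
|two   emerald|
|night  coffee|
|owl  do  fast|
|curtain  lion|
|brown       a|
|blackboard   |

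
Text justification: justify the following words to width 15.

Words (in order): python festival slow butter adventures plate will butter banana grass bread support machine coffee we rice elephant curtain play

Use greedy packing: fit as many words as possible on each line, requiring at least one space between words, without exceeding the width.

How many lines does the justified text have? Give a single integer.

Answer: 10

Derivation:
Line 1: ['python', 'festival'] (min_width=15, slack=0)
Line 2: ['slow', 'butter'] (min_width=11, slack=4)
Line 3: ['adventures'] (min_width=10, slack=5)
Line 4: ['plate', 'will'] (min_width=10, slack=5)
Line 5: ['butter', 'banana'] (min_width=13, slack=2)
Line 6: ['grass', 'bread'] (min_width=11, slack=4)
Line 7: ['support', 'machine'] (min_width=15, slack=0)
Line 8: ['coffee', 'we', 'rice'] (min_width=14, slack=1)
Line 9: ['elephant'] (min_width=8, slack=7)
Line 10: ['curtain', 'play'] (min_width=12, slack=3)
Total lines: 10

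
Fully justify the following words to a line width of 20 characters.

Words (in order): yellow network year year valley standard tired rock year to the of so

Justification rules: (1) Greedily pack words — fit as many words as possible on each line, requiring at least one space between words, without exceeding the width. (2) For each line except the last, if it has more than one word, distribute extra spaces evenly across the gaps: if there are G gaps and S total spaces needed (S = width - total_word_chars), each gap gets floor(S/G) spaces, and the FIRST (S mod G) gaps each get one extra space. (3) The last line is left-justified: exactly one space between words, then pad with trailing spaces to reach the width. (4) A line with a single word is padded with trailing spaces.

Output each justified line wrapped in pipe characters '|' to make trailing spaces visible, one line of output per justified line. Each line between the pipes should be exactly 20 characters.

Line 1: ['yellow', 'network', 'year'] (min_width=19, slack=1)
Line 2: ['year', 'valley', 'standard'] (min_width=20, slack=0)
Line 3: ['tired', 'rock', 'year', 'to'] (min_width=18, slack=2)
Line 4: ['the', 'of', 'so'] (min_width=9, slack=11)

Answer: |yellow  network year|
|year valley standard|
|tired  rock  year to|
|the of so           |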